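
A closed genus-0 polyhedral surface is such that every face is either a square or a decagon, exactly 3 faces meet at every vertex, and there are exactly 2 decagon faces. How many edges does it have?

Let x be the number of squares; then F = 2 + x.
Edge–face incidences: 2E = 10·2 + 4·x = 20 + 4x.
Every vertex has degree 3, so 3V = 2E.
Euler: V − E + F = 2 ⇒ (2E)/3 − E + (2 + x) = 2.
Multiply by 6: 2·(2E) − 3·(2E) + 6·(2 + x) = 12, i.e. 12 + 6x − (20 + 4x) = 12.
Collecting terms: 2x − 8 = 12, so 2x = 20, so x = 10.
Then 2E = 20 + 4·10 = 60, so E = 30, V = 2E/3 = 20, F = 2 + 10 = 12.

30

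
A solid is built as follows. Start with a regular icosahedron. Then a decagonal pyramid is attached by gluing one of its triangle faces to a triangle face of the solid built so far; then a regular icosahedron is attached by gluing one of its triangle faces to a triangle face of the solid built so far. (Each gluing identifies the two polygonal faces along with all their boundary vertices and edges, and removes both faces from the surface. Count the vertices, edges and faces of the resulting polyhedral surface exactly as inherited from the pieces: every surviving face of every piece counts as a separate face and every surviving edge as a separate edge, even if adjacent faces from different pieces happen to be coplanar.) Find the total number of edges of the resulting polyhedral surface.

74

A regular icosahedron: V=12, E=30, F=20.
Attach a decagonal pyramid (V=11, E=20, F=11) along a 3-gon: merge 3 vertices and 3 edges, delete both glued faces → V=20, E=47, F=29.
Attach a regular icosahedron (V=12, E=30, F=20) along a 3-gon: merge 3 vertices and 3 edges, delete both glued faces → V=29, E=74, F=47.
Check: V − E + F = 29 − 74 + 47 = 2.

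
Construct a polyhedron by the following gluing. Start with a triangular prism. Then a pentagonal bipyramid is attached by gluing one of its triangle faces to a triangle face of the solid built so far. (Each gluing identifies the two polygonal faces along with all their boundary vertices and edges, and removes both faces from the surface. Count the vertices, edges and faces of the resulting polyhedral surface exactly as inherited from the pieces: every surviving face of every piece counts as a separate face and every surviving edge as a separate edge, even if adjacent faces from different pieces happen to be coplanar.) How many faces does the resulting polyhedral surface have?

13

A triangular prism: V=6, E=9, F=5.
Attach a pentagonal bipyramid (V=7, E=15, F=10) along a 3-gon: merge 3 vertices and 3 edges, delete both glued faces → V=10, E=21, F=13.
Check: V − E + F = 10 − 21 + 13 = 2.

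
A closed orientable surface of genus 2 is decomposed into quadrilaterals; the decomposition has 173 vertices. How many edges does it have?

χ = 2 − 2·2 = -2, and every face is a square so 4F = 2E.
V − E + F = -2 with E = 4F/2 gives 173 − (4/2 − 1)·F = -2, so F = 175 and E = 350.

350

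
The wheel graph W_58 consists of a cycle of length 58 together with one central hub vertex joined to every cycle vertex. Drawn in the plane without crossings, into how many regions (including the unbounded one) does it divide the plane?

W_58 has V = 58 + 1 = 59 vertices and E = 2·58 = 116 edges.
By Euler's formula F = 2 − V + E = 2 − 59 + 116 = 59.

59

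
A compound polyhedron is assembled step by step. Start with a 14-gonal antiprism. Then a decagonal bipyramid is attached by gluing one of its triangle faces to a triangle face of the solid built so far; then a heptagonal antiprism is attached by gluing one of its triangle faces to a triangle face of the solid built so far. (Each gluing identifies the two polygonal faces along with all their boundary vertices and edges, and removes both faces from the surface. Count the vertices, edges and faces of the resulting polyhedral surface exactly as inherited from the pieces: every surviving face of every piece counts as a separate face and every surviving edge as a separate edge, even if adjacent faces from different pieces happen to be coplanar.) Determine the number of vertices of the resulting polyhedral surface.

A 14-gonal antiprism: V=28, E=56, F=30.
Attach a decagonal bipyramid (V=12, E=30, F=20) along a 3-gon: merge 3 vertices and 3 edges, delete both glued faces → V=37, E=83, F=48.
Attach a heptagonal antiprism (V=14, E=28, F=16) along a 3-gon: merge 3 vertices and 3 edges, delete both glued faces → V=48, E=108, F=62.
Check: V − E + F = 48 − 108 + 62 = 2.

48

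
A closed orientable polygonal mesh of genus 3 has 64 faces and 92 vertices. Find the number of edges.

160

For a closed orientable surface of genus 3, χ = 2 − 2·3 = -4.
E = V + F − (-4) = 92 + 64 − (-4) = 160.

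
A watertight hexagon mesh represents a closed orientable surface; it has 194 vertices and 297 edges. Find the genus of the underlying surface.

Every face is a hexagon and each edge borders two faces, so 6F = 2·297, giving F = 99.
χ = V − E + F = 194 − 297 + 99 = -4.
For a closed orientable surface χ = 2 − 2g, so g = (2 − (-4))/2 = 3.

3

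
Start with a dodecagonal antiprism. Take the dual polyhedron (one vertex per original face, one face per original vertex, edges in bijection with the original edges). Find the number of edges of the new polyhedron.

48

The base solid has V = 24, E = 48, F = 26.
The dual swaps V and F and preserves E: V′ = F = 26, E′ = E = 48, F′ = V = 24.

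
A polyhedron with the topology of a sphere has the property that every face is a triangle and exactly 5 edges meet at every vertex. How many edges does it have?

Each face has 3 edges and each edge borders two faces, so 2E = 3F.
Each vertex has degree 5, so 5V = 2E and hence V = 3F/5.
Euler: V − E + F = 2 ⇒ (3F/5) − (3F/2) + F = 2.
Multiply by 10: (6 − 15 + 10)F = 20, i.e. 1F = 20.
So F = 20, E = 3·20/2 = 30, V = 3·20/5 = 12.

30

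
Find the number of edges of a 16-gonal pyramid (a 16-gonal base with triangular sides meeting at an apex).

A pyramid on an n-gon base has one n-gon and n triangles: V = 16 + 1 = 17, E = 2·16 = 32, F = 16 + 1 = 17.

32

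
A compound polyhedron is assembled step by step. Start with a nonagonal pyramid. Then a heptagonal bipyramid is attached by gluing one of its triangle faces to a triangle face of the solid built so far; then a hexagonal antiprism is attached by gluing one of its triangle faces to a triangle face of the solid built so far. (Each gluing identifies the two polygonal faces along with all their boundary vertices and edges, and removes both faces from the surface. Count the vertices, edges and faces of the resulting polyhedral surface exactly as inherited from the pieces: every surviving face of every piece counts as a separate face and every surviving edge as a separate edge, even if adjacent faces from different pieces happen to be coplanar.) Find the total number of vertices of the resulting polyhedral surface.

A nonagonal pyramid: V=10, E=18, F=10.
Attach a heptagonal bipyramid (V=9, E=21, F=14) along a 3-gon: merge 3 vertices and 3 edges, delete both glued faces → V=16, E=36, F=22.
Attach a hexagonal antiprism (V=12, E=24, F=14) along a 3-gon: merge 3 vertices and 3 edges, delete both glued faces → V=25, E=57, F=34.
Check: V − E + F = 25 − 57 + 34 = 2.

25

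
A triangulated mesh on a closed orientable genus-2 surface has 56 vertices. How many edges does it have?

174

χ = 2 − 2·2 = -2, and every face is a triangle so 3F = 2E.
V − E + F = -2 with E = 3F/2 gives 56 − (3/2 − 1)·F = -2, so F = 116 and E = 174.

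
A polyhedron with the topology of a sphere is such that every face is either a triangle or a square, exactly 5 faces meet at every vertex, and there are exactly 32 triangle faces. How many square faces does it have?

6

Let x be the number of squares; then F = 32 + x.
Edge–face incidences: 2E = 3·32 + 4·x = 96 + 4x.
Every vertex has degree 5, so 5V = 2E.
Euler: V − E + F = 2 ⇒ (2E)/5 − E + (32 + x) = 2.
Multiply by 10: 2·(2E) − 5·(2E) + 10·(32 + x) = 20, i.e. 320 + 10x − 3·(96 + 4x) = 20.
Collecting terms: −2x + 32 = 20, so −2x = −12, so x = 6.
Then 2E = 96 + 4·6 = 120, so E = 60, V = 2E/5 = 24, F = 32 + 6 = 38.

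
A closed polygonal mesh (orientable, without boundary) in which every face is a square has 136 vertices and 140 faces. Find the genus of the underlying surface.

3

Every face is a square, so 2E = 4·140 = 560, giving E = 280.
χ = V − E + F = 136 − 280 + 140 = -4.
For a closed orientable surface χ = 2 − 2g, so g = (2 − (-4))/2 = 3.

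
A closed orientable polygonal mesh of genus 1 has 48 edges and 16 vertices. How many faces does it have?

32

For a closed orientable surface of genus 1, χ = 2 − 2·1 = 0.
F = 0 − V + E = 0 − 16 + 48 = 32.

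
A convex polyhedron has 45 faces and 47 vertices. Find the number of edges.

Here V − E + F = 2.
E = V + F − (2) = 47 + 45 − (2) = 90.

90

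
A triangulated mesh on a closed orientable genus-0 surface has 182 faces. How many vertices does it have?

χ = 2 − 2·0 = 2, and every face is a triangle so 3F = 2E.
E = 3·182/2 = 273. Then V = 2 + E − F = 2 + 273 − 182 = 93.

93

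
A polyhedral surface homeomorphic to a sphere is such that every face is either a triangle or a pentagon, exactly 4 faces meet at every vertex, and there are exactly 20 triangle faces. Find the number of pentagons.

12

Let x be the number of pentagons; then F = 20 + x.
Edge–face incidences: 2E = 3·20 + 5·x = 60 + 5x.
Every vertex has degree 4, so 4V = 2E.
Euler: V − E + F = 2 ⇒ (2E)/4 − E + (20 + x) = 2.
Multiply by 8: 2·(2E) − 4·(2E) + 8·(20 + x) = 16, i.e. 160 + 8x − 2·(60 + 5x) = 16.
Collecting terms: −2x + 40 = 16, so −2x = −24, so x = 12.
Then 2E = 60 + 5·12 = 120, so E = 60, V = 2E/4 = 30, F = 20 + 12 = 32.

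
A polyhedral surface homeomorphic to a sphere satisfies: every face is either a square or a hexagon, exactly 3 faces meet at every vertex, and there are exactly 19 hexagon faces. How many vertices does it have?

46

Let x be the number of squares; then F = 19 + x.
Edge–face incidences: 2E = 6·19 + 4·x = 114 + 4x.
Every vertex has degree 3, so 3V = 2E.
Euler: V − E + F = 2 ⇒ (2E)/3 − E + (19 + x) = 2.
Multiply by 6: 2·(2E) − 3·(2E) + 6·(19 + x) = 12, i.e. 114 + 6x − (114 + 4x) = 12.
Collecting terms: 2x = 12, so x = 6.
Then 2E = 114 + 4·6 = 138, so E = 69, V = 2E/3 = 46, F = 19 + 6 = 25.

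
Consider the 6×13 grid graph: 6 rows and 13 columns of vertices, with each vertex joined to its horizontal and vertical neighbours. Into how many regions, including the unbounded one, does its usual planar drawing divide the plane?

The grid has V = 6·13 = 78 vertices and E = 6·12 + 13·5 = 137 edges.
F = 2 − V + E = 2 − 78 + 137 = 61.

61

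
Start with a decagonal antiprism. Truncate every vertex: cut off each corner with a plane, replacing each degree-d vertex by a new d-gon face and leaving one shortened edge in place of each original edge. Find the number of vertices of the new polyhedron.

The base solid has V = 20, E = 40, F = 22.
Truncation replaces each original edge-end by a new vertex, so V′ = 2E = 80.
Each original edge survives, and each old vertex of degree d contributes d new edges; summing degrees gives Σd = 2E, so E′ = E + 2E = 3E = 120.
Each original face survives and each original vertex becomes one new face: F′ = F + V = 42.

80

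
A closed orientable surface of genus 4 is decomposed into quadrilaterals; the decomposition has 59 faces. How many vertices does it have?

χ = 2 − 2·4 = -6, and every face is a square so 4F = 2E.
E = 4·59/2 = 118. Then V = -6 + E − F = -6 + 118 − 59 = 53.

53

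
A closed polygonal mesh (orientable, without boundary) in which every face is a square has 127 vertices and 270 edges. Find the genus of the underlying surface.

5

Every face is a square and each edge borders two faces, so 4F = 2·270, giving F = 135.
χ = V − E + F = 127 − 270 + 135 = -8.
For a closed orientable surface χ = 2 − 2g, so g = (2 − (-8))/2 = 5.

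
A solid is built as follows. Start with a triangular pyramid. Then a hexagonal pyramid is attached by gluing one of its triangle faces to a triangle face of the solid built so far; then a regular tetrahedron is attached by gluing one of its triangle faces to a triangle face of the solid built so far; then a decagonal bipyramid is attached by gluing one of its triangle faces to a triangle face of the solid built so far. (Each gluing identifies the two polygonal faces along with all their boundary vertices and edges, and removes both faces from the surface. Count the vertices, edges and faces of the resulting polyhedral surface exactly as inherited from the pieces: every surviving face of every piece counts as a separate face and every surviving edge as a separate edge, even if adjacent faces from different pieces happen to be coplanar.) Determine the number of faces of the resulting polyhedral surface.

29

A triangular pyramid: V=4, E=6, F=4.
Attach a hexagonal pyramid (V=7, E=12, F=7) along a 3-gon: merge 3 vertices and 3 edges, delete both glued faces → V=8, E=15, F=9.
Attach a regular tetrahedron (V=4, E=6, F=4) along a 3-gon: merge 3 vertices and 3 edges, delete both glued faces → V=9, E=18, F=11.
Attach a decagonal bipyramid (V=12, E=30, F=20) along a 3-gon: merge 3 vertices and 3 edges, delete both glued faces → V=18, E=45, F=29.
Check: V − E + F = 18 − 45 + 29 = 2.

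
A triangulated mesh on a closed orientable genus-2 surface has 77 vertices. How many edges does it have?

237

χ = 2 − 2·2 = -2, and every face is a triangle so 3F = 2E.
V − E + F = -2 with E = 3F/2 gives 77 − (3/2 − 1)·F = -2, so F = 158 and E = 237.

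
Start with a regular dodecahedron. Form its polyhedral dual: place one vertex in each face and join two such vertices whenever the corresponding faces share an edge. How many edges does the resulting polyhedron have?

30

The base solid has V = 20, E = 30, F = 12.
The dual swaps V and F and preserves E: V′ = F = 12, E′ = E = 30, F′ = V = 20.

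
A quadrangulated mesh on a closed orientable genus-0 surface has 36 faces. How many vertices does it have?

χ = 2 − 2·0 = 2, and every face is a square so 4F = 2E.
E = 4·36/2 = 72. Then V = 2 + E − F = 2 + 72 − 36 = 38.

38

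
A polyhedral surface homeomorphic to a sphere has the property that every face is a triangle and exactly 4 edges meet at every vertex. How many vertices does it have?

Each face has 3 edges and each edge borders two faces, so 2E = 3F.
Each vertex has degree 4, so 4V = 2E and hence V = 3F/4.
Euler: V − E + F = 2 ⇒ (3F/4) − (3F/2) + F = 2.
Multiply by 8: (6 − 12 + 8)F = 16, i.e. 2F = 16.
So F = 8, E = 3·8/2 = 12, V = 3·8/4 = 6.

6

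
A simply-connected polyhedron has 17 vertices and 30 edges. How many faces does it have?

15

Here V − E + F = 2.
F = 2 − V + E = 2 − 17 + 30 = 15.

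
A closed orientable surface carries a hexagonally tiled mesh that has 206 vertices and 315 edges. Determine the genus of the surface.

3

Every face is a hexagon and each edge borders two faces, so 6F = 2·315, giving F = 105.
χ = V − E + F = 206 − 315 + 105 = -4.
For a closed orientable surface χ = 2 − 2g, so g = (2 − (-4))/2 = 3.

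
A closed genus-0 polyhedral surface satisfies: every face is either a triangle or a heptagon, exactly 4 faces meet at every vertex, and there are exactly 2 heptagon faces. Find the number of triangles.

14

Let x be the number of triangles; then F = 2 + x.
Edge–face incidences: 2E = 7·2 + 3·x = 14 + 3x.
Every vertex has degree 4, so 4V = 2E.
Euler: V − E + F = 2 ⇒ (2E)/4 − E + (2 + x) = 2.
Multiply by 8: 2·(2E) − 4·(2E) + 8·(2 + x) = 16, i.e. 16 + 8x − 2·(14 + 3x) = 16.
Collecting terms: 2x − 12 = 16, so 2x = 28, so x = 14.
Then 2E = 14 + 3·14 = 56, so E = 28, V = 2E/4 = 14, F = 2 + 14 = 16.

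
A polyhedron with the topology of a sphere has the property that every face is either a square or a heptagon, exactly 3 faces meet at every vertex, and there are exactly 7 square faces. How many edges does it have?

Let x be the number of heptagons; then F = 7 + x.
Edge–face incidences: 2E = 4·7 + 7·x = 28 + 7x.
Every vertex has degree 3, so 3V = 2E.
Euler: V − E + F = 2 ⇒ (2E)/3 − E + (7 + x) = 2.
Multiply by 6: 2·(2E) − 3·(2E) + 6·(7 + x) = 12, i.e. 42 + 6x − (28 + 7x) = 12.
Collecting terms: −x + 14 = 12, so −x = −2, so x = 2.
Then 2E = 28 + 7·2 = 42, so E = 21, V = 2E/3 = 14, F = 7 + 2 = 9.

21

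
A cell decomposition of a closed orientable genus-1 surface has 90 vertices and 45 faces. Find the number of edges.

135

For a closed orientable surface of genus 1, χ = 2 − 2·1 = 0.
E = V + F − (0) = 90 + 45 − (0) = 135.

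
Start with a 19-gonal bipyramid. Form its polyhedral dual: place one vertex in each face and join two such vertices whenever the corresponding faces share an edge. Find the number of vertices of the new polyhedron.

38

The base solid has V = 21, E = 57, F = 38.
The dual swaps V and F and preserves E: V′ = F = 38, E′ = E = 57, F′ = V = 21.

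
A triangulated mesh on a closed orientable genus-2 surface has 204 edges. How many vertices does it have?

66

χ = 2 − 2·2 = -2, and every face is a triangle so 3F = 2E.
F = 2E/3 = 136. Then V = -2 + E − F = -2 + 204 − 136 = 66.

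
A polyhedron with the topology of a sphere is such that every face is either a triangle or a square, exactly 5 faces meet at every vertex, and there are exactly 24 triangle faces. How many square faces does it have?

Let x be the number of squares; then F = 24 + x.
Edge–face incidences: 2E = 3·24 + 4·x = 72 + 4x.
Every vertex has degree 5, so 5V = 2E.
Euler: V − E + F = 2 ⇒ (2E)/5 − E + (24 + x) = 2.
Multiply by 10: 2·(2E) − 5·(2E) + 10·(24 + x) = 20, i.e. 240 + 10x − 3·(72 + 4x) = 20.
Collecting terms: −2x + 24 = 20, so −2x = −4, so x = 2.
Then 2E = 72 + 4·2 = 80, so E = 40, V = 2E/5 = 16, F = 24 + 2 = 26.

2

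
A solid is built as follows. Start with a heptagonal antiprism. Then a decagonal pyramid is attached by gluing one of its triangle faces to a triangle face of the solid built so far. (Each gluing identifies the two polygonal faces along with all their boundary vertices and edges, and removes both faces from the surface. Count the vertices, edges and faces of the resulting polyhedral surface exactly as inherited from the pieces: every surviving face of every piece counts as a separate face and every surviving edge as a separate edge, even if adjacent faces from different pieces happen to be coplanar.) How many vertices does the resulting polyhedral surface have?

22

A heptagonal antiprism: V=14, E=28, F=16.
Attach a decagonal pyramid (V=11, E=20, F=11) along a 3-gon: merge 3 vertices and 3 edges, delete both glued faces → V=22, E=45, F=25.
Check: V − E + F = 22 − 45 + 25 = 2.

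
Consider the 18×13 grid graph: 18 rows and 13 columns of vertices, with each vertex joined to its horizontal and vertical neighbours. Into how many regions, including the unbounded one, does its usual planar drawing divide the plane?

The grid has V = 18·13 = 234 vertices and E = 18·12 + 13·17 = 437 edges.
F = 2 − V + E = 2 − 234 + 437 = 205.

205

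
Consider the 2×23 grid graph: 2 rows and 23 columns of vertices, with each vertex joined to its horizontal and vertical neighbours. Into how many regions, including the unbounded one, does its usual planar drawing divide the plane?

The grid has V = 2·23 = 46 vertices and E = 2·22 + 23·1 = 67 edges.
F = 2 − V + E = 2 − 46 + 67 = 23.

23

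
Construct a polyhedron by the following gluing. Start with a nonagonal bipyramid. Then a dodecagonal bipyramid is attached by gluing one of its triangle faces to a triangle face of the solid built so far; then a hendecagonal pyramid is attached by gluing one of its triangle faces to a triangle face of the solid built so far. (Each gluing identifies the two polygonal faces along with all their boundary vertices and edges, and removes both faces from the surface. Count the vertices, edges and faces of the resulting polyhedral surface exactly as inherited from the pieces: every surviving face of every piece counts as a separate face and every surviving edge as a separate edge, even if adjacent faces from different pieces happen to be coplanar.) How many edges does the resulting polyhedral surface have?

A nonagonal bipyramid: V=11, E=27, F=18.
Attach a dodecagonal bipyramid (V=14, E=36, F=24) along a 3-gon: merge 3 vertices and 3 edges, delete both glued faces → V=22, E=60, F=40.
Attach a hendecagonal pyramid (V=12, E=22, F=12) along a 3-gon: merge 3 vertices and 3 edges, delete both glued faces → V=31, E=79, F=50.
Check: V − E + F = 31 − 79 + 50 = 2.

79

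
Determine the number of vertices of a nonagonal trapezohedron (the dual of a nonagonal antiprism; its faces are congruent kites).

20

The n-trapezohedron (dual of the n-antiprism) has V = 2·9 + 2 = 20, E = 4·9 = 36, F = 2·9 = 18.
Check: V − E + F = 20 − 36 + 18 = 2.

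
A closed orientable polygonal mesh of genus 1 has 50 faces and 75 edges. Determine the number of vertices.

For a closed orientable surface of genus 1, χ = 2 − 2·1 = 0.
V = 0 + E − F = 0 + 75 − 50 = 25.

25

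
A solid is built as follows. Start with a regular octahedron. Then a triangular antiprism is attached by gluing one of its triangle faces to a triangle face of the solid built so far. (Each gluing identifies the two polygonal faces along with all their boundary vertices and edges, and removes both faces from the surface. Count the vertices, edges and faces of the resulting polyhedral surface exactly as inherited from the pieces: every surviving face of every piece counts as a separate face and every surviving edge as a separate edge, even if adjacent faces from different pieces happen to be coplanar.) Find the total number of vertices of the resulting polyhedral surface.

A regular octahedron: V=6, E=12, F=8.
Attach a triangular antiprism (V=6, E=12, F=8) along a 3-gon: merge 3 vertices and 3 edges, delete both glued faces → V=9, E=21, F=14.
Check: V − E + F = 9 − 21 + 14 = 2.

9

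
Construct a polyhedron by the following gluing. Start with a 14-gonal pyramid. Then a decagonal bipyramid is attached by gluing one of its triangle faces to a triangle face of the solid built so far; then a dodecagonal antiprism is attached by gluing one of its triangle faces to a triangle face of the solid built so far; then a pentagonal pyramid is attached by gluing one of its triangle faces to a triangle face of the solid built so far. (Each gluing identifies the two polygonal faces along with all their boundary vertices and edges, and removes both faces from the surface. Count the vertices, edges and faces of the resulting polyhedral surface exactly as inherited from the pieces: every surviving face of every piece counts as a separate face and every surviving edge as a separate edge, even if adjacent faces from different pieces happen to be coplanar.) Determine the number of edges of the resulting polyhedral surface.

A 14-gonal pyramid: V=15, E=28, F=15.
Attach a decagonal bipyramid (V=12, E=30, F=20) along a 3-gon: merge 3 vertices and 3 edges, delete both glued faces → V=24, E=55, F=33.
Attach a dodecagonal antiprism (V=24, E=48, F=26) along a 3-gon: merge 3 vertices and 3 edges, delete both glued faces → V=45, E=100, F=57.
Attach a pentagonal pyramid (V=6, E=10, F=6) along a 3-gon: merge 3 vertices and 3 edges, delete both glued faces → V=48, E=107, F=61.
Check: V − E + F = 48 − 107 + 61 = 2.

107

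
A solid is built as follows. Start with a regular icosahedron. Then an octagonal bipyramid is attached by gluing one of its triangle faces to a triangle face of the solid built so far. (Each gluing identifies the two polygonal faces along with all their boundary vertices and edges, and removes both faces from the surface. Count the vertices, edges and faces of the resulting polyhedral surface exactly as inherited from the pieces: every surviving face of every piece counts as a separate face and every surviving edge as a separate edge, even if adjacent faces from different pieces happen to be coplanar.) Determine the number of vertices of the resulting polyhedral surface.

A regular icosahedron: V=12, E=30, F=20.
Attach an octagonal bipyramid (V=10, E=24, F=16) along a 3-gon: merge 3 vertices and 3 edges, delete both glued faces → V=19, E=51, F=34.
Check: V − E + F = 19 − 51 + 34 = 2.

19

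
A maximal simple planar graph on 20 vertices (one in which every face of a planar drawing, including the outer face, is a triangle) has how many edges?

54

In a plane triangulation 3F = 2E and V − E + F = 2, so E = 3V − 6 = 3·20 − 6 = 54.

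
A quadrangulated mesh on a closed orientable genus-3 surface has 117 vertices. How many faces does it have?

121

χ = 2 − 2·3 = -4, and every face is a square so 4F = 2E.
V − E + F = -4 with E = 4F/2 gives 117 − (4/2 − 1)·F = -4, so F = 121 and E = 242.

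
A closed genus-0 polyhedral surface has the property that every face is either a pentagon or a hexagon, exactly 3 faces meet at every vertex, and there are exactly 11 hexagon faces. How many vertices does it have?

Let x be the number of pentagons; then F = 11 + x.
Edge–face incidences: 2E = 6·11 + 5·x = 66 + 5x.
Every vertex has degree 3, so 3V = 2E.
Euler: V − E + F = 2 ⇒ (2E)/3 − E + (11 + x) = 2.
Multiply by 6: 2·(2E) − 3·(2E) + 6·(11 + x) = 12, i.e. 66 + 6x − (66 + 5x) = 12.
Collecting terms: x = 12.
Then 2E = 66 + 5·12 = 126, so E = 63, V = 2E/3 = 42, F = 11 + 12 = 23.

42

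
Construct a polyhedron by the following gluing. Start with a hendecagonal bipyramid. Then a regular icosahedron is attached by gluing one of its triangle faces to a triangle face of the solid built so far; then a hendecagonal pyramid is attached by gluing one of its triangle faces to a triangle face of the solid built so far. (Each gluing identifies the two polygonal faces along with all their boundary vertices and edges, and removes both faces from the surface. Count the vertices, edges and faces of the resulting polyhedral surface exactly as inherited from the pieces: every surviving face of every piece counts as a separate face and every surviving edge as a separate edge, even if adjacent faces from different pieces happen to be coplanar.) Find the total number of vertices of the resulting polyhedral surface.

A hendecagonal bipyramid: V=13, E=33, F=22.
Attach a regular icosahedron (V=12, E=30, F=20) along a 3-gon: merge 3 vertices and 3 edges, delete both glued faces → V=22, E=60, F=40.
Attach a hendecagonal pyramid (V=12, E=22, F=12) along a 3-gon: merge 3 vertices and 3 edges, delete both glued faces → V=31, E=79, F=50.
Check: V − E + F = 31 − 79 + 50 = 2.

31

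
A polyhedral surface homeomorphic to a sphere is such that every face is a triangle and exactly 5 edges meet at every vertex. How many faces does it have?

20

Each face has 3 edges and each edge borders two faces, so 2E = 3F.
Each vertex has degree 5, so 5V = 2E and hence V = 3F/5.
Euler: V − E + F = 2 ⇒ (3F/5) − (3F/2) + F = 2.
Multiply by 10: (6 − 15 + 10)F = 20, i.e. 1F = 20.
So F = 20, E = 3·20/2 = 30, V = 3·20/5 = 12.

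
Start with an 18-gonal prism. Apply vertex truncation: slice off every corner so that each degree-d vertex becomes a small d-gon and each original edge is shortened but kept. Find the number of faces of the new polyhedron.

The base solid has V = 36, E = 54, F = 20.
Truncation replaces each original edge-end by a new vertex, so V′ = 2E = 108.
Each original edge survives, and each old vertex of degree d contributes d new edges; summing degrees gives Σd = 2E, so E′ = E + 2E = 3E = 162.
Each original face survives and each original vertex becomes one new face: F′ = F + V = 56.

56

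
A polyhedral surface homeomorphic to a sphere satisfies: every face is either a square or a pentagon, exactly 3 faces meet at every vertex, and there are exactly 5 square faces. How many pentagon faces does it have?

Let x be the number of pentagons; then F = 5 + x.
Edge–face incidences: 2E = 4·5 + 5·x = 20 + 5x.
Every vertex has degree 3, so 3V = 2E.
Euler: V − E + F = 2 ⇒ (2E)/3 − E + (5 + x) = 2.
Multiply by 6: 2·(2E) − 3·(2E) + 6·(5 + x) = 12, i.e. 30 + 6x − (20 + 5x) = 12.
Collecting terms: x + 10 = 12, so x = 2.
Then 2E = 20 + 5·2 = 30, so E = 15, V = 2E/3 = 10, F = 5 + 2 = 7.

2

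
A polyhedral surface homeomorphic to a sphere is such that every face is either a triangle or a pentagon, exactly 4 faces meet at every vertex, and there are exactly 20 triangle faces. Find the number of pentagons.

Let x be the number of pentagons; then F = 20 + x.
Edge–face incidences: 2E = 3·20 + 5·x = 60 + 5x.
Every vertex has degree 4, so 4V = 2E.
Euler: V − E + F = 2 ⇒ (2E)/4 − E + (20 + x) = 2.
Multiply by 8: 2·(2E) − 4·(2E) + 8·(20 + x) = 16, i.e. 160 + 8x − 2·(60 + 5x) = 16.
Collecting terms: −2x + 40 = 16, so −2x = −24, so x = 12.
Then 2E = 60 + 5·12 = 120, so E = 60, V = 2E/4 = 30, F = 20 + 12 = 32.

12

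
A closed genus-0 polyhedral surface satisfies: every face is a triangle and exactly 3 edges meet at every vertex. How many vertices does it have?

Each face has 3 edges and each edge borders two faces, so 2E = 3F.
Each vertex has degree 3, so 3V = 2E and hence V = 3F/3.
Euler: V − E + F = 2 ⇒ (3F/3) − (3F/2) + F = 2.
Multiply by 6: (6 − 9 + 6)F = 12, i.e. 3F = 12.
So F = 4, E = 3·4/2 = 6, V = 3·4/3 = 4.

4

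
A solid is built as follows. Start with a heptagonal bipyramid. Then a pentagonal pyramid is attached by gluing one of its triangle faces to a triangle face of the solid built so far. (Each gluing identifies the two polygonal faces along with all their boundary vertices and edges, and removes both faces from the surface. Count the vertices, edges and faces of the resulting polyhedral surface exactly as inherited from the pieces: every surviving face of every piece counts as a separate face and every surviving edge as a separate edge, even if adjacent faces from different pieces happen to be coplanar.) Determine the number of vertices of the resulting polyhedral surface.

A heptagonal bipyramid: V=9, E=21, F=14.
Attach a pentagonal pyramid (V=6, E=10, F=6) along a 3-gon: merge 3 vertices and 3 edges, delete both glued faces → V=12, E=28, F=18.
Check: V − E + F = 12 − 28 + 18 = 2.

12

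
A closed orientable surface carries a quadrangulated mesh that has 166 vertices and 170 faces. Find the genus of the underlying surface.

Every face is a square, so 2E = 4·170 = 680, giving E = 340.
χ = V − E + F = 166 − 340 + 170 = -4.
For a closed orientable surface χ = 2 − 2g, so g = (2 − (-4))/2 = 3.

3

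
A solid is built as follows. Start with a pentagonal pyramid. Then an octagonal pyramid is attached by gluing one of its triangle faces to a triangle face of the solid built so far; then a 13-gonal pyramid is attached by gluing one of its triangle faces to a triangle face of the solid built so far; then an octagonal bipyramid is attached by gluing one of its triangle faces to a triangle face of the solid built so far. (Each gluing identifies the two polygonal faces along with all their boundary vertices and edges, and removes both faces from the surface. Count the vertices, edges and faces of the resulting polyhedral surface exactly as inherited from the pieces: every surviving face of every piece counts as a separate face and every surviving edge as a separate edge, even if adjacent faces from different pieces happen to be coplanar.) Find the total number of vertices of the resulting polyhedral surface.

A pentagonal pyramid: V=6, E=10, F=6.
Attach an octagonal pyramid (V=9, E=16, F=9) along a 3-gon: merge 3 vertices and 3 edges, delete both glued faces → V=12, E=23, F=13.
Attach a 13-gonal pyramid (V=14, E=26, F=14) along a 3-gon: merge 3 vertices and 3 edges, delete both glued faces → V=23, E=46, F=25.
Attach an octagonal bipyramid (V=10, E=24, F=16) along a 3-gon: merge 3 vertices and 3 edges, delete both glued faces → V=30, E=67, F=39.
Check: V − E + F = 30 − 67 + 39 = 2.

30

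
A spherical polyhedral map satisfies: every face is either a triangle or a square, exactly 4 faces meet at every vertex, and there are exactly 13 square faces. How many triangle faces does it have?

8

Let x be the number of triangles; then F = 13 + x.
Edge–face incidences: 2E = 4·13 + 3·x = 52 + 3x.
Every vertex has degree 4, so 4V = 2E.
Euler: V − E + F = 2 ⇒ (2E)/4 − E + (13 + x) = 2.
Multiply by 8: 2·(2E) − 4·(2E) + 8·(13 + x) = 16, i.e. 104 + 8x − 2·(52 + 3x) = 16.
Collecting terms: 2x = 16, so x = 8.
Then 2E = 52 + 3·8 = 76, so E = 38, V = 2E/4 = 19, F = 13 + 8 = 21.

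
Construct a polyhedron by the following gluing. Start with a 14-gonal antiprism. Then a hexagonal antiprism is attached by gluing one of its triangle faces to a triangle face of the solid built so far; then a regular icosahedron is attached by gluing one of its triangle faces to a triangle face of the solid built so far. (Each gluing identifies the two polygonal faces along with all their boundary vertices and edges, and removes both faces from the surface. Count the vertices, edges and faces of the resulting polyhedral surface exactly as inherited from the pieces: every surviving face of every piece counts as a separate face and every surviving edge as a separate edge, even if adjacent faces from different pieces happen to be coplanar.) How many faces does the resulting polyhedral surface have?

60

A 14-gonal antiprism: V=28, E=56, F=30.
Attach a hexagonal antiprism (V=12, E=24, F=14) along a 3-gon: merge 3 vertices and 3 edges, delete both glued faces → V=37, E=77, F=42.
Attach a regular icosahedron (V=12, E=30, F=20) along a 3-gon: merge 3 vertices and 3 edges, delete both glued faces → V=46, E=104, F=60.
Check: V − E + F = 46 − 104 + 60 = 2.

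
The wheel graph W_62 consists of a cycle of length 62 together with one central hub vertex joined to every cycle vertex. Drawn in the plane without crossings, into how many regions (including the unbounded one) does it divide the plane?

63

W_62 has V = 62 + 1 = 63 vertices and E = 2·62 = 124 edges.
By Euler's formula F = 2 − V + E = 2 − 63 + 124 = 63.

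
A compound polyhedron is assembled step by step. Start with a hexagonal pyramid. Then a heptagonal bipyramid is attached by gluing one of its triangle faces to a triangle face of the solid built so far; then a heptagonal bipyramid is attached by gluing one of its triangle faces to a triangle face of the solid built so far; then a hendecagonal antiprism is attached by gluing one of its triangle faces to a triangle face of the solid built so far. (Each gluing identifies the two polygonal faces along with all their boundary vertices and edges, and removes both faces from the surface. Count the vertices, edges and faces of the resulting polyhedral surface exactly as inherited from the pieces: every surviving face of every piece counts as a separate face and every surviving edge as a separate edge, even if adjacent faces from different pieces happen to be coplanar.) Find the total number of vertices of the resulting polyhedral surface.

A hexagonal pyramid: V=7, E=12, F=7.
Attach a heptagonal bipyramid (V=9, E=21, F=14) along a 3-gon: merge 3 vertices and 3 edges, delete both glued faces → V=13, E=30, F=19.
Attach a heptagonal bipyramid (V=9, E=21, F=14) along a 3-gon: merge 3 vertices and 3 edges, delete both glued faces → V=19, E=48, F=31.
Attach a hendecagonal antiprism (V=22, E=44, F=24) along a 3-gon: merge 3 vertices and 3 edges, delete both glued faces → V=38, E=89, F=53.
Check: V − E + F = 38 − 89 + 53 = 2.

38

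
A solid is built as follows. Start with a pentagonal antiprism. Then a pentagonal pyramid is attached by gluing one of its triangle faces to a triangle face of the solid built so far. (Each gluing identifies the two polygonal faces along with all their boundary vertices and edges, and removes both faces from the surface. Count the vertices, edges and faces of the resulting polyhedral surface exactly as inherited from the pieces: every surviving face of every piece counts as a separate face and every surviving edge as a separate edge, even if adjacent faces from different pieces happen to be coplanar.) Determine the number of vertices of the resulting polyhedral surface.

13

A pentagonal antiprism: V=10, E=20, F=12.
Attach a pentagonal pyramid (V=6, E=10, F=6) along a 3-gon: merge 3 vertices and 3 edges, delete both glued faces → V=13, E=27, F=16.
Check: V − E + F = 13 − 27 + 16 = 2.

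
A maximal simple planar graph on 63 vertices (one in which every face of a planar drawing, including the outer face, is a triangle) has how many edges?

183

In a plane triangulation 3F = 2E and V − E + F = 2, so E = 3V − 6 = 3·63 − 6 = 183.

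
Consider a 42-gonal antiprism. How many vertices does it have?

An antiprism on an n-gon has two n-gon caps and 2n triangles: V = 2·42 = 84, E = 4·42 = 168, F = 2·42 + 2 = 86.

84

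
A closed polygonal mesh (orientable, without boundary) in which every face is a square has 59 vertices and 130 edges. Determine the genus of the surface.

Every face is a square and each edge borders two faces, so 4F = 2·130, giving F = 65.
χ = V − E + F = 59 − 130 + 65 = -6.
For a closed orientable surface χ = 2 − 2g, so g = (2 − (-6))/2 = 4.

4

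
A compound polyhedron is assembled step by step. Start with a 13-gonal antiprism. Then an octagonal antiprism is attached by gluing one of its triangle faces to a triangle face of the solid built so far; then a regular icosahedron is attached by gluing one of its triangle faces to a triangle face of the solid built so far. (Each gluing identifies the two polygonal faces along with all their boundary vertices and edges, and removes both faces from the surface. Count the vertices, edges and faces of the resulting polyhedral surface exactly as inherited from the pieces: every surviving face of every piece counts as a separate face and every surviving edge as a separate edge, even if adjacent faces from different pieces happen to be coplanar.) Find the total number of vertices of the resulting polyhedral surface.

A 13-gonal antiprism: V=26, E=52, F=28.
Attach an octagonal antiprism (V=16, E=32, F=18) along a 3-gon: merge 3 vertices and 3 edges, delete both glued faces → V=39, E=81, F=44.
Attach a regular icosahedron (V=12, E=30, F=20) along a 3-gon: merge 3 vertices and 3 edges, delete both glued faces → V=48, E=108, F=62.
Check: V − E + F = 48 − 108 + 62 = 2.

48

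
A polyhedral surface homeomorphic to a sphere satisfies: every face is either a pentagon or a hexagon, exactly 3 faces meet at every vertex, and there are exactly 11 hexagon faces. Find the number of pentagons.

12

Let x be the number of pentagons; then F = 11 + x.
Edge–face incidences: 2E = 6·11 + 5·x = 66 + 5x.
Every vertex has degree 3, so 3V = 2E.
Euler: V − E + F = 2 ⇒ (2E)/3 − E + (11 + x) = 2.
Multiply by 6: 2·(2E) − 3·(2E) + 6·(11 + x) = 12, i.e. 66 + 6x − (66 + 5x) = 12.
Collecting terms: x = 12.
Then 2E = 66 + 5·12 = 126, so E = 63, V = 2E/3 = 42, F = 11 + 12 = 23.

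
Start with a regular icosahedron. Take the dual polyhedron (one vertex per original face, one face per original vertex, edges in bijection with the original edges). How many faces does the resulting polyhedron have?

12

The base solid has V = 12, E = 30, F = 20.
The dual swaps V and F and preserves E: V′ = F = 20, E′ = E = 30, F′ = V = 12.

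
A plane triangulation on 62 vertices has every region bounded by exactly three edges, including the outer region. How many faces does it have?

In a plane triangulation 3F = 2E and V − E + F = 2, so F = 2V − 4 = 2·62 − 4 = 120.

120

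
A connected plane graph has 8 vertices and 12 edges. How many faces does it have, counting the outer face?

6

Euler's formula for a connected plane graph: V − E + F = 2, so F = 2 − 8 + 12 = 6.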